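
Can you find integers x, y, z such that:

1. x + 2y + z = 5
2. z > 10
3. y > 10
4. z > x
Yes

Take x = -28, y = 11, z = 11. Substituting into each constraint:
  (1) (-28) + 2(11) + 11 = 5 ✓
  (2) 11 > 10 ✓
  (3) 11 > 10 ✓
  (4) 11 > -28 ✓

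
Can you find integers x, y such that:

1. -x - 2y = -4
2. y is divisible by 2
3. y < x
Yes

Take x = 4, y = 0. Substituting into each constraint:
  (1) (-4) - 2(0) = -4 ✓
  (2) 0 = 2 × 0, remainder 0 ✓
  (3) 0 < 4 ✓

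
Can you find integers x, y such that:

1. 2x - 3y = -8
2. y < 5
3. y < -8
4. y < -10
Yes

Take x = -22, y = -12. Substituting into each constraint:
  (1) 2(-22) - 3(-12) = -8 ✓
  (2) -12 < 5 ✓
  (3) -12 < -8 ✓
  (4) -12 < -10 ✓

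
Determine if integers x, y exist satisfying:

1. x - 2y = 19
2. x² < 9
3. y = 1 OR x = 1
Yes

Take x = 1, y = -9. Substituting into each constraint:
  (1) 1 - 2(-9) = 19 ✓
  (2) x² = (1)² = 1, and 1 < 9 ✓
  (3) x = 1, target 1 ✓ (second branch holds)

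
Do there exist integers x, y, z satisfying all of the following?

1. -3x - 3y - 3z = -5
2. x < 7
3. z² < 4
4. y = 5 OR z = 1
No

Even the single constraint (-3x - 3y - 3z = -5) is infeasible over the integers.

  - -3x - 3y - 3z = -5: every term on the left is divisible by 3, so the LHS ≡ 0 (mod 3), but the RHS -5 is not — no integer solution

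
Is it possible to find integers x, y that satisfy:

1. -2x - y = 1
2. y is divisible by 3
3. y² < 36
Yes

Take x = 1, y = -3. Substituting into each constraint:
  (1) -2(1) + 3 = 1 ✓
  (2) -3 = 3 × -1, remainder 0 ✓
  (3) y² = (-3)² = 9, and 9 < 36 ✓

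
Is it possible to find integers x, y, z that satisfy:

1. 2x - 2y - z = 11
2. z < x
Yes

Take x = 2, y = -4, z = 1. Substituting into each constraint:
  (1) 2(2) - 2(-4) + (-1) = 11 ✓
  (2) 1 < 2 ✓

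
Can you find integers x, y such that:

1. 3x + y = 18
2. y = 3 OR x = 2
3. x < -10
No

The full constraint system is jointly infeasible over the integers. Each constraint and what it forces:

  - 3x + y = 18: is a linear equation tying the variables together
  - y = 3 OR x = 2: forces a choice: either y = 3 or x = 2
  - x < -10: bounds one variable relative to a constant

Split on the disjunction (y = 3 OR x = 2):
  • If y = 3: the equation forces x = 5, which contradicts the bound x ≤ -11.
  • If x = 2: this contradicts the bound x ≤ -11.
Both branches are infeasible, so the system has no integer solution.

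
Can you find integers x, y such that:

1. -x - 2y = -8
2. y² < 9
Yes

Take x = 8, y = 0. Substituting into each constraint:
  (1) (-8) - 2(0) = -8 ✓
  (2) y² = (0)² = 0, and 0 < 9 ✓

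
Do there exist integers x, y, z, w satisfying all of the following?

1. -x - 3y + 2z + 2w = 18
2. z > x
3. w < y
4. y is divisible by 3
Yes

Take x = 0, y = 0, z = 10, w = -1. Substituting into each constraint:
  (1) 0 - 3(0) + 2(10) + 2(-1) = 18 ✓
  (2) 10 > 0 ✓
  (3) -1 < 0 ✓
  (4) 0 = 3 × 0, remainder 0 ✓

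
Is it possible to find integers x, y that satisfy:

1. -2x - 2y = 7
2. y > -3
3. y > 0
No

Even the single constraint (-2x - 2y = 7) is infeasible over the integers.

  - -2x - 2y = 7: every term on the left is divisible by 2, so the LHS ≡ 0 (mod 2), but the RHS 7 is not — no integer solution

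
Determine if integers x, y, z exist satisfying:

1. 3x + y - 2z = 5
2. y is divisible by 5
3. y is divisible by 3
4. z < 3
Yes

Take x = 3, y = 0, z = 2. Substituting into each constraint:
  (1) 3(3) + 0 - 2(2) = 5 ✓
  (2) 0 = 5 × 0, remainder 0 ✓
  (3) 0 = 3 × 0, remainder 0 ✓
  (4) 2 < 3 ✓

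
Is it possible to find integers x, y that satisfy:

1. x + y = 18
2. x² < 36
Yes

Take x = 0, y = 18. Substituting into each constraint:
  (1) 0 + 18 = 18 ✓
  (2) x² = (0)² = 0, and 0 < 36 ✓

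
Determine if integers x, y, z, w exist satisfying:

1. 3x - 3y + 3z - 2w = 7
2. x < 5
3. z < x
Yes

Take x = 0, y = 0, z = -1, w = -5. Substituting into each constraint:
  (1) 3(0) - 3(0) + 3(-1) - 2(-5) = 7 ✓
  (2) 0 < 5 ✓
  (3) -1 < 0 ✓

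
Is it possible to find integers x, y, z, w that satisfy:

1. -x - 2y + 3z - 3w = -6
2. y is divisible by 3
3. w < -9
Yes

Take x = 0, y = 0, z = -12, w = -10. Substituting into each constraint:
  (1) 0 - 2(0) + 3(-12) - 3(-10) = -6 ✓
  (2) 0 = 3 × 0, remainder 0 ✓
  (3) -10 < -9 ✓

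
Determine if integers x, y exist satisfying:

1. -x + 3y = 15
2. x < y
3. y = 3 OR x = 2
Yes

Take x = -6, y = 3. Substituting into each constraint:
  (1) 6 + 3(3) = 15 ✓
  (2) -6 < 3 ✓
  (3) y = 3, target 3 ✓ (first branch holds)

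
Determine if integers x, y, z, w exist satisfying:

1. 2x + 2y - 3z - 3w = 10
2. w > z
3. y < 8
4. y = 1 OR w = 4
Yes

Take x = 1, y = 1, z = -2, w = 0. Substituting into each constraint:
  (1) 2(1) + 2(1) - 3(-2) - 3(0) = 10 ✓
  (2) 0 > -2 ✓
  (3) 1 < 8 ✓
  (4) y = 1, target 1 ✓ (first branch holds)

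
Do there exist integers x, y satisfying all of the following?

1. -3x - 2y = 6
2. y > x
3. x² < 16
Yes

Take x = -2, y = 0. Substituting into each constraint:
  (1) -3(-2) - 2(0) = 6 ✓
  (2) 0 > -2 ✓
  (3) x² = (-2)² = 4, and 4 < 16 ✓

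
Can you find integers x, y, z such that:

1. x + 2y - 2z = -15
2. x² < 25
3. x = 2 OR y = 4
Yes

Take x = 3, y = 4, z = 13. Substituting into each constraint:
  (1) 3 + 2(4) - 2(13) = -15 ✓
  (2) x² = (3)² = 9, and 9 < 25 ✓
  (3) y = 4, target 4 ✓ (second branch holds)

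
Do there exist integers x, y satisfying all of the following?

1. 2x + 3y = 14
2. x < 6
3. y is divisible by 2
Yes

Take x = 4, y = 2. Substituting into each constraint:
  (1) 2(4) + 3(2) = 14 ✓
  (2) 4 < 6 ✓
  (3) 2 = 2 × 1, remainder 0 ✓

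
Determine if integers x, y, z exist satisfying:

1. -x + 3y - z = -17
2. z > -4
Yes

Take x = 17, y = 0, z = 0. Substituting into each constraint:
  (1) (-17) + 3(0) + 0 = -17 ✓
  (2) 0 > -4 ✓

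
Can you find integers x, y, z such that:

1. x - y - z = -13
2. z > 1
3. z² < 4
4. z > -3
No

A contradictory subset is {z > 1, z² < 4}. No integer assignment can satisfy these jointly:

  - z > 1: bounds one variable relative to a constant
  - z² < 4: restricts z to |z| ≤ 1

Direct contradiction: the bounds on z require z ≥ 2 and z ≤ 1 simultaneously, which is empty.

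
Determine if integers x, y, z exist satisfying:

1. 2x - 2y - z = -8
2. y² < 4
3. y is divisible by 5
Yes

Take x = -4, y = 0, z = 0. Substituting into each constraint:
  (1) 2(-4) - 2(0) + 0 = -8 ✓
  (2) y² = (0)² = 0, and 0 < 4 ✓
  (3) 0 = 5 × 0, remainder 0 ✓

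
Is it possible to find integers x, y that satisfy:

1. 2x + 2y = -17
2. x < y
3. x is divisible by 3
No

Even the single constraint (2x + 2y = -17) is infeasible over the integers.

  - 2x + 2y = -17: every term on the left is divisible by 2, so the LHS ≡ 0 (mod 2), but the RHS -17 is not — no integer solution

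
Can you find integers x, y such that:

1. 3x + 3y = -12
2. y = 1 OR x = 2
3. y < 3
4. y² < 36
Yes

Take x = -5, y = 1. Substituting into each constraint:
  (1) 3(-5) + 3(1) = -12 ✓
  (2) y = 1, target 1 ✓ (first branch holds)
  (3) 1 < 3 ✓
  (4) y² = (1)² = 1, and 1 < 36 ✓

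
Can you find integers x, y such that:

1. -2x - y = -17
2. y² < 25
Yes

Take x = 9, y = -1. Substituting into each constraint:
  (1) -2(9) + 1 = -17 ✓
  (2) y² = (-1)² = 1, and 1 < 25 ✓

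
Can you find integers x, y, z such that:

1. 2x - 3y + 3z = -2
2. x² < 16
Yes

Take x = 2, y = 0, z = -2. Substituting into each constraint:
  (1) 2(2) - 3(0) + 3(-2) = -2 ✓
  (2) x² = (2)² = 4, and 4 < 16 ✓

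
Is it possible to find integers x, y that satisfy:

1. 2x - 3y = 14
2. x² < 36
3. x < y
No

The full constraint system is jointly infeasible over the integers. Each constraint and what it forces:

  - 2x - 3y = 14: is a linear equation tying the variables together
  - x² < 36: restricts x to |x| ≤ 5
  - x < y: bounds one variable relative to another variable

The bounds confine x to {-5, -4, -3, -2, -1, 0, 1, 2, 3, 4, 5}. For each value, substitute into the equation:
  • x = -5: the equation forces y = -8, but y > x fails since -8 ≤ -5.
  • x = -4: the equation gives -3y = 22, so y would not be an integer.
  • x = -3: the equation gives -3y = 20, so y would not be an integer.
  • x = -2: the equation forces y = -6, but y > x fails since -6 ≤ -2.
  • x = -1: the equation gives -3y = 16, so y would not be an integer.
  • x = 0: the equation gives -3y = 14, so y would not be an integer.
  • x = 1: the equation forces y = -4, but y > x fails since -4 ≤ 1.
  • x = 2: the equation gives -3y = 10, so y would not be an integer.
  • x = 3: the equation gives -3y = 8, so y would not be an integer.
  • x = 4: the equation forces y = -2, but y > x fails since -2 ≤ 4.
  • x = 5: the equation gives -3y = 4, so y would not be an integer.
Every case fails, so no integer solution exists.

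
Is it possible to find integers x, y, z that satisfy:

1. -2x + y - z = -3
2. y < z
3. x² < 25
Yes

Take x = 1, y = -1, z = 0. Substituting into each constraint:
  (1) -2(1) + (-1) + 0 = -3 ✓
  (2) -1 < 0 ✓
  (3) x² = (1)² = 1, and 1 < 25 ✓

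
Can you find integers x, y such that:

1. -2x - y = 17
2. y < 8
Yes

Take x = -9, y = 1. Substituting into each constraint:
  (1) -2(-9) + (-1) = 17 ✓
  (2) 1 < 8 ✓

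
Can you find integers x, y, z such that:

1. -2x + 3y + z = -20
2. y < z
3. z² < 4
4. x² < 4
Yes

Take x = 0, y = -7, z = 1. Substituting into each constraint:
  (1) -2(0) + 3(-7) + 1 = -20 ✓
  (2) -7 < 1 ✓
  (3) z² = (1)² = 1, and 1 < 4 ✓
  (4) x² = (0)² = 0, and 0 < 4 ✓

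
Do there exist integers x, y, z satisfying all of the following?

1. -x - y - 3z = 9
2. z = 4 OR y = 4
Yes

Take x = 0, y = -21, z = 4. Substituting into each constraint:
  (1) 0 + 21 - 3(4) = 9 ✓
  (2) z = 4, target 4 ✓ (first branch holds)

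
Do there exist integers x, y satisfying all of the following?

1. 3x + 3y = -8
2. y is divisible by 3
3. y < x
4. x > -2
No

Even the single constraint (3x + 3y = -8) is infeasible over the integers.

  - 3x + 3y = -8: every term on the left is divisible by 3, so the LHS ≡ 0 (mod 3), but the RHS -8 is not — no integer solution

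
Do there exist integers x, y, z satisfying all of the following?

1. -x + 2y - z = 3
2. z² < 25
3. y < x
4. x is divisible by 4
Yes

Take x = 8, y = 7, z = 3. Substituting into each constraint:
  (1) (-8) + 2(7) + (-3) = 3 ✓
  (2) z² = (3)² = 9, and 9 < 25 ✓
  (3) 7 < 8 ✓
  (4) 8 = 4 × 2, remainder 0 ✓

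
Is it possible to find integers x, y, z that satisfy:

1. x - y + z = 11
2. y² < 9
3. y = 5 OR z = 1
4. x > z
Yes

Take x = 9, y = -1, z = 1. Substituting into each constraint:
  (1) 9 + 1 + 1 = 11 ✓
  (2) y² = (-1)² = 1, and 1 < 9 ✓
  (3) z = 1, target 1 ✓ (second branch holds)
  (4) 9 > 1 ✓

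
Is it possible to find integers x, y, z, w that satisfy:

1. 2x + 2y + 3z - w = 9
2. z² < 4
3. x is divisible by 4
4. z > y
Yes

Take x = 0, y = -1, z = 0, w = -11. Substituting into each constraint:
  (1) 2(0) + 2(-1) + 3(0) + 11 = 9 ✓
  (2) z² = (0)² = 0, and 0 < 4 ✓
  (3) 0 = 4 × 0, remainder 0 ✓
  (4) 0 > -1 ✓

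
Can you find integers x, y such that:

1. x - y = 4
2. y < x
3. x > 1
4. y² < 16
Yes

Take x = 2, y = -2. Substituting into each constraint:
  (1) 2 + 2 = 4 ✓
  (2) -2 < 2 ✓
  (3) 2 > 1 ✓
  (4) y² = (-2)² = 4, and 4 < 16 ✓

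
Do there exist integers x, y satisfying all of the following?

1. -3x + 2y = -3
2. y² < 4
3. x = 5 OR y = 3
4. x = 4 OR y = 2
No

The full constraint system is jointly infeasible over the integers. Each constraint and what it forces:

  - -3x + 2y = -3: is a linear equation tying the variables together
  - y² < 4: restricts y to |y| ≤ 1
  - x = 5 OR y = 3: forces a choice: either x = 5 or y = 3
  - x = 4 OR y = 2: forces a choice: either x = 4 or y = 2

The bounds confine y to {-1, 0, 1}. For each value, substitute into the equation:
  • y = -1: the equation gives -3x = -1, so x would not be an integer.
  • y = 0: the equation forces x = 1, but neither branch of (x = 5 OR y = 3) holds.
  • y = 1: the equation gives -3x = -5, so x would not be an integer.
Every case fails, so no integer solution exists.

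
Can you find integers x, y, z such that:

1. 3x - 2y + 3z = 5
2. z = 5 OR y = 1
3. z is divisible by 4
No

The full constraint system is jointly infeasible over the integers. Each constraint and what it forces:

  - 3x - 2y + 3z = 5: is a linear equation tying the variables together
  - z = 5 OR y = 1: forces a choice: either z = 5 or y = 1
  - z is divisible by 4: restricts z to multiples of 4

Split on the disjunction (z = 5 OR y = 1):
  • If z = 5: this contradicts the divisibility constraint — 5 is not a multiple of 4.
  • If y = 1: with y = 1, writing z = 4z', every remaining term of the linear equation is divisible by 3, so the left side is ≡ 0 (mod 3); but the right side 7 ≡ 1 (mod 3). No integers can satisfy it.
Both branches are infeasible, so the system has no integer solution.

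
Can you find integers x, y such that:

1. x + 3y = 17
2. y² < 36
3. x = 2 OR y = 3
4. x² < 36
Yes

Take x = 2, y = 5. Substituting into each constraint:
  (1) 2 + 3(5) = 17 ✓
  (2) y² = (5)² = 25, and 25 < 36 ✓
  (3) x = 2, target 2 ✓ (first branch holds)
  (4) x² = (2)² = 4, and 4 < 36 ✓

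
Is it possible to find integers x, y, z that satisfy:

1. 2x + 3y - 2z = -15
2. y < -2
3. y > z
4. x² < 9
Yes

Take x = 0, y = -17, z = -18. Substituting into each constraint:
  (1) 2(0) + 3(-17) - 2(-18) = -15 ✓
  (2) -17 < -2 ✓
  (3) -17 > -18 ✓
  (4) x² = (0)² = 0, and 0 < 9 ✓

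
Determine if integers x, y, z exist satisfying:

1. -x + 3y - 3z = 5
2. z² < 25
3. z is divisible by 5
Yes

Take x = -5, y = 0, z = 0. Substituting into each constraint:
  (1) 5 + 3(0) - 3(0) = 5 ✓
  (2) z² = (0)² = 0, and 0 < 25 ✓
  (3) 0 = 5 × 0, remainder 0 ✓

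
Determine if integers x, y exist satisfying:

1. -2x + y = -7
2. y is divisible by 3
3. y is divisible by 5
Yes

Take x = -4, y = -15. Substituting into each constraint:
  (1) -2(-4) + (-15) = -7 ✓
  (2) -15 = 3 × -5, remainder 0 ✓
  (3) -15 = 5 × -3, remainder 0 ✓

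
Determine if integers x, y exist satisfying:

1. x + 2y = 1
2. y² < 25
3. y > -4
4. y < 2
Yes

Take x = 1, y = 0. Substituting into each constraint:
  (1) 1 + 2(0) = 1 ✓
  (2) y² = (0)² = 0, and 0 < 25 ✓
  (3) 0 > -4 ✓
  (4) 0 < 2 ✓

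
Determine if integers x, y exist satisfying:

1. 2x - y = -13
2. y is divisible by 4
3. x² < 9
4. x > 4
No

A contradictory subset is {2x - y = -13, y is divisible by 4}. No integer assignment can satisfy these jointly:

  - 2x - y = -13: is a linear equation tying the variables together
  - y is divisible by 4: restricts y to multiples of 4

Modular obstruction: writing y = 4y', every remaining term of the linear equation is divisible by 2, so the left side is ≡ 0 (mod 2); but the right side -13 ≡ 1 (mod 2). No integers can satisfy it.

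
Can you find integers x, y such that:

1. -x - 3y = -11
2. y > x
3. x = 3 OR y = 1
No

The full constraint system is jointly infeasible over the integers. Each constraint and what it forces:

  - -x - 3y = -11: is a linear equation tying the variables together
  - y > x: bounds one variable relative to another variable
  - x = 3 OR y = 1: forces a choice: either x = 3 or y = 1

Split on the disjunction (x = 3 OR y = 1):
  • If x = 3: with x = 3, every remaining term of the linear equation is divisible by 3, so the left side is ≡ 0 (mod 3); but the right side -8 ≡ 1 (mod 3). No integers can satisfy it.
  • If y = 1: the equation forces x = 8, giving (y, x) = (1, 8), which violates y > x.
Both branches are infeasible, so the system has no integer solution.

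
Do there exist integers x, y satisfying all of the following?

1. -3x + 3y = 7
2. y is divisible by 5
No

Even the single constraint (-3x + 3y = 7) is infeasible over the integers.

  - -3x + 3y = 7: every term on the left is divisible by 3, so the LHS ≡ 0 (mod 3), but the RHS 7 is not — no integer solution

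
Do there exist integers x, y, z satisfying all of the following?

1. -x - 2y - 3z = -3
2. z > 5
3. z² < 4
No

A contradictory subset is {z > 5, z² < 4}. No integer assignment can satisfy these jointly:

  - z > 5: bounds one variable relative to a constant
  - z² < 4: restricts z to |z| ≤ 1

Direct contradiction: the bounds on z require z ≥ 6 and z ≤ 1 simultaneously, which is empty.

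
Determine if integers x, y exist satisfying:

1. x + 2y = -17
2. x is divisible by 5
Yes

Take x = -25, y = 4. Substituting into each constraint:
  (1) (-25) + 2(4) = -17 ✓
  (2) -25 = 5 × -5, remainder 0 ✓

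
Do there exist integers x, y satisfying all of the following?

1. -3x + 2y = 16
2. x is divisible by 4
Yes

Take x = 0, y = 8. Substituting into each constraint:
  (1) -3(0) + 2(8) = 16 ✓
  (2) 0 = 4 × 0, remainder 0 ✓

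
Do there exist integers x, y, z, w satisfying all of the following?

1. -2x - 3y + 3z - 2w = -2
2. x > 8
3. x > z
Yes

Take x = 9, y = -6, z = 0, w = 1. Substituting into each constraint:
  (1) -2(9) - 3(-6) + 3(0) - 2(1) = -2 ✓
  (2) 9 > 8 ✓
  (3) 9 > 0 ✓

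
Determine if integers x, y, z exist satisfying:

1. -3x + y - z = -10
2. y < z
Yes

Take x = 3, y = -1, z = 0. Substituting into each constraint:
  (1) -3(3) + (-1) + 0 = -10 ✓
  (2) -1 < 0 ✓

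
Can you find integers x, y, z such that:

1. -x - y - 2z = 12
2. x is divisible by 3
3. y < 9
Yes

Take x = 0, y = 0, z = -6. Substituting into each constraint:
  (1) 0 + 0 - 2(-6) = 12 ✓
  (2) 0 = 3 × 0, remainder 0 ✓
  (3) 0 < 9 ✓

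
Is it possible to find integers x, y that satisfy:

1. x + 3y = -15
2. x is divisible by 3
Yes

Take x = 0, y = -5. Substituting into each constraint:
  (1) 0 + 3(-5) = -15 ✓
  (2) 0 = 3 × 0, remainder 0 ✓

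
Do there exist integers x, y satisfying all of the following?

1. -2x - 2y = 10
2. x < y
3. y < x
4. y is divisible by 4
No

A contradictory subset is {x < y, y < x}. No integer assignment can satisfy these jointly:

  - x < y: bounds one variable relative to another variable
  - y < x: bounds one variable relative to another variable

Direct contradiction: y > x and x > y cannot both hold.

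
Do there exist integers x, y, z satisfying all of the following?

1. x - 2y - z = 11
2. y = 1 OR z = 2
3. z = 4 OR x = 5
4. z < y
Yes

Take x = 5, y = 1, z = -8. Substituting into each constraint:
  (1) 5 - 2(1) + 8 = 11 ✓
  (2) y = 1, target 1 ✓ (first branch holds)
  (3) x = 5, target 5 ✓ (second branch holds)
  (4) -8 < 1 ✓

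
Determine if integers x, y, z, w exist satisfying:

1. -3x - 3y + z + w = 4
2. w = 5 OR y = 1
Yes

Take x = -2, y = 1, z = 1, w = 0. Substituting into each constraint:
  (1) -3(-2) - 3(1) + 1 + 0 = 4 ✓
  (2) y = 1, target 1 ✓ (second branch holds)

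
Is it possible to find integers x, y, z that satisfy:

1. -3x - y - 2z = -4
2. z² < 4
Yes

Take x = 1, y = 1, z = 0. Substituting into each constraint:
  (1) -3(1) + (-1) - 2(0) = -4 ✓
  (2) z² = (0)² = 0, and 0 < 4 ✓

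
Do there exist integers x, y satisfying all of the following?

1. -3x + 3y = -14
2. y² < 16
No

Even the single constraint (-3x + 3y = -14) is infeasible over the integers.

  - -3x + 3y = -14: every term on the left is divisible by 3, so the LHS ≡ 0 (mod 3), but the RHS -14 is not — no integer solution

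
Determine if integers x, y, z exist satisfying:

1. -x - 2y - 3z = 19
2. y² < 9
Yes

Take x = 0, y = 1, z = -7. Substituting into each constraint:
  (1) 0 - 2(1) - 3(-7) = 19 ✓
  (2) y² = (1)² = 1, and 1 < 9 ✓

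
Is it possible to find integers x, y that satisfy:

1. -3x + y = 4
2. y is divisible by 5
Yes

Take x = 2, y = 10. Substituting into each constraint:
  (1) -3(2) + 10 = 4 ✓
  (2) 10 = 5 × 2, remainder 0 ✓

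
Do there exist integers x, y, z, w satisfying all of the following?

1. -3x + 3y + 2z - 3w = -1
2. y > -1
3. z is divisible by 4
Yes

Take x = 2, y = 1, z = -8, w = -6. Substituting into each constraint:
  (1) -3(2) + 3(1) + 2(-8) - 3(-6) = -1 ✓
  (2) 1 > -1 ✓
  (3) -8 = 4 × -2, remainder 0 ✓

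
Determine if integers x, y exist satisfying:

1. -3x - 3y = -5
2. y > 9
No

Even the single constraint (-3x - 3y = -5) is infeasible over the integers.

  - -3x - 3y = -5: every term on the left is divisible by 3, so the LHS ≡ 0 (mod 3), but the RHS -5 is not — no integer solution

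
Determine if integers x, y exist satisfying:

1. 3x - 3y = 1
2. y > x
No

Even the single constraint (3x - 3y = 1) is infeasible over the integers.

  - 3x - 3y = 1: every term on the left is divisible by 3, so the LHS ≡ 0 (mod 3), but the RHS 1 is not — no integer solution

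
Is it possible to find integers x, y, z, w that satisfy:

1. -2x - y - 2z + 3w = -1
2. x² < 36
Yes

Take x = 0, y = 1, z = 0, w = 0. Substituting into each constraint:
  (1) -2(0) + (-1) - 2(0) + 3(0) = -1 ✓
  (2) x² = (0)² = 0, and 0 < 36 ✓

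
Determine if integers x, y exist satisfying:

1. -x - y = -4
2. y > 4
Yes

Take x = -1, y = 5. Substituting into each constraint:
  (1) 1 + (-5) = -4 ✓
  (2) 5 > 4 ✓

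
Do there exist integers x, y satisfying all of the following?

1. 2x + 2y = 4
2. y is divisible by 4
Yes

Take x = 2, y = 0. Substituting into each constraint:
  (1) 2(2) + 2(0) = 4 ✓
  (2) 0 = 4 × 0, remainder 0 ✓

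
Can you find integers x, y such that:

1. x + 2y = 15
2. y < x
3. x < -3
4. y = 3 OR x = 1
No

A contradictory subset is {x + 2y = 15, y < x, x < -3}. No integer assignment can satisfy these jointly:

  - x + 2y = 15: is a linear equation tying the variables together
  - y < x: bounds one variable relative to another variable
  - x < -3: bounds one variable relative to a constant

Propagating the comparison: y < x and x ≤ -4 give y ≤ -5. Range argument: with x ∈ [−∞, -4], y ∈ [−∞, -5], the left side of the equation is at most -14, but the right side is 15 > -14. No integer solution exists.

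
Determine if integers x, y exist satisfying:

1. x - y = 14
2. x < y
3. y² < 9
No

A contradictory subset is {x - y = 14, x < y}. No integer assignment can satisfy these jointly:

  - x - y = 14: is a linear equation tying the variables together
  - x < y: bounds one variable relative to another variable

From the equation, x − y = 14, i.e. y − x = -14; but y > x requires y − x ≥ 1. Contradiction.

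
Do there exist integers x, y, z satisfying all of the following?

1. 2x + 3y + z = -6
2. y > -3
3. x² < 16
Yes

Take x = -3, y = 0, z = 0. Substituting into each constraint:
  (1) 2(-3) + 3(0) + 0 = -6 ✓
  (2) 0 > -3 ✓
  (3) x² = (-3)² = 9, and 9 < 16 ✓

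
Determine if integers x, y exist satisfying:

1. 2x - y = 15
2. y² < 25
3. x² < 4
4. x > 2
No

A contradictory subset is {x² < 4, x > 2}. No integer assignment can satisfy these jointly:

  - x² < 4: restricts x to |x| ≤ 1
  - x > 2: bounds one variable relative to a constant

Direct contradiction: the bounds on x require x ≥ 3 and x ≤ 1 simultaneously, which is empty.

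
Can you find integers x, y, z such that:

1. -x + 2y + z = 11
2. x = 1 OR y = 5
Yes

Take x = 1, y = 4, z = 4. Substituting into each constraint:
  (1) (-1) + 2(4) + 4 = 11 ✓
  (2) x = 1, target 1 ✓ (first branch holds)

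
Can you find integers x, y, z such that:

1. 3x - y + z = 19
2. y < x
Yes

Take x = 1, y = 0, z = 16. Substituting into each constraint:
  (1) 3(1) + 0 + 16 = 19 ✓
  (2) 0 < 1 ✓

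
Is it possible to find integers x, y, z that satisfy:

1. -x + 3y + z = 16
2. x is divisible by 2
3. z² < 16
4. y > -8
Yes

Take x = 4, y = 6, z = 2. Substituting into each constraint:
  (1) (-4) + 3(6) + 2 = 16 ✓
  (2) 4 = 2 × 2, remainder 0 ✓
  (3) z² = (2)² = 4, and 4 < 16 ✓
  (4) 6 > -8 ✓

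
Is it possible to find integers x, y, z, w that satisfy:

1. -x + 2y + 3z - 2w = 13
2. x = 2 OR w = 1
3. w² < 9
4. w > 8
No

A contradictory subset is {w² < 9, w > 8}. No integer assignment can satisfy these jointly:

  - w² < 9: restricts w to |w| ≤ 2
  - w > 8: bounds one variable relative to a constant

Direct contradiction: the bounds on w require w ≥ 9 and w ≤ 2 simultaneously, which is empty.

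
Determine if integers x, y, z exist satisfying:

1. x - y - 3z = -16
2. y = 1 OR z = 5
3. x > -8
Yes

Take x = -1, y = 0, z = 5. Substituting into each constraint:
  (1) (-1) + 0 - 3(5) = -16 ✓
  (2) z = 5, target 5 ✓ (second branch holds)
  (3) -1 > -8 ✓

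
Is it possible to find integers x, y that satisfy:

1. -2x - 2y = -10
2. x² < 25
Yes

Take x = 0, y = 5. Substituting into each constraint:
  (1) -2(0) - 2(5) = -10 ✓
  (2) x² = (0)² = 0, and 0 < 25 ✓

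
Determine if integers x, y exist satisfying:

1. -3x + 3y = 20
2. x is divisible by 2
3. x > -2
No

Even the single constraint (-3x + 3y = 20) is infeasible over the integers.

  - -3x + 3y = 20: every term on the left is divisible by 3, so the LHS ≡ 0 (mod 3), but the RHS 20 is not — no integer solution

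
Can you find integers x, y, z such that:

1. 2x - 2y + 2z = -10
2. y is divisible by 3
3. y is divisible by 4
Yes

Take x = -5, y = 0, z = 0. Substituting into each constraint:
  (1) 2(-5) - 2(0) + 2(0) = -10 ✓
  (2) 0 = 3 × 0, remainder 0 ✓
  (3) 0 = 4 × 0, remainder 0 ✓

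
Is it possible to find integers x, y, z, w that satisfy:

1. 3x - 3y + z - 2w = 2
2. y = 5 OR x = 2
Yes

Take x = 2, y = 6, z = 0, w = -7. Substituting into each constraint:
  (1) 3(2) - 3(6) + 0 - 2(-7) = 2 ✓
  (2) x = 2, target 2 ✓ (second branch holds)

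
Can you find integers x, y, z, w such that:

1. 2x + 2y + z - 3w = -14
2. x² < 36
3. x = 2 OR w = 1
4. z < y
Yes

Take x = -5, y = 0, z = -1, w = 1. Substituting into each constraint:
  (1) 2(-5) + 2(0) + (-1) - 3(1) = -14 ✓
  (2) x² = (-5)² = 25, and 25 < 36 ✓
  (3) w = 1, target 1 ✓ (second branch holds)
  (4) -1 < 0 ✓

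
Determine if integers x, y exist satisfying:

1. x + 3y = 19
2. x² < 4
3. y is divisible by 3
Yes

Take x = 1, y = 6. Substituting into each constraint:
  (1) 1 + 3(6) = 19 ✓
  (2) x² = (1)² = 1, and 1 < 4 ✓
  (3) 6 = 3 × 2, remainder 0 ✓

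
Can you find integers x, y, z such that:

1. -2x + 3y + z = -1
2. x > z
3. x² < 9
Yes

Take x = 0, y = 0, z = -1. Substituting into each constraint:
  (1) -2(0) + 3(0) + (-1) = -1 ✓
  (2) 0 > -1 ✓
  (3) x² = (0)² = 0, and 0 < 9 ✓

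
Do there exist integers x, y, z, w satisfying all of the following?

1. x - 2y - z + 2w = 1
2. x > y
Yes

Take x = 1, y = 0, z = 0, w = 0. Substituting into each constraint:
  (1) 1 - 2(0) + 0 + 2(0) = 1 ✓
  (2) 1 > 0 ✓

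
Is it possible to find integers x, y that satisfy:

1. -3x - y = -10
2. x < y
Yes

Take x = 2, y = 4. Substituting into each constraint:
  (1) -3(2) + (-4) = -10 ✓
  (2) 2 < 4 ✓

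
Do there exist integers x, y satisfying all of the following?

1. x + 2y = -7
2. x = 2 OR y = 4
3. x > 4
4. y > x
No

A contradictory subset is {x + 2y = -7, x > 4, y > x}. No integer assignment can satisfy these jointly:

  - x + 2y = -7: is a linear equation tying the variables together
  - x > 4: bounds one variable relative to a constant
  - y > x: bounds one variable relative to another variable

Propagating the comparison: y > x and x ≥ 5 give y ≥ 6. Range argument: with x ∈ [5, ∞], y ∈ [6, ∞], the left side of the equation is at least 17, but the right side is -7 < 17. No integer solution exists.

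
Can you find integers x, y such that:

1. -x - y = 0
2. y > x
Yes

Take x = -1, y = 1. Substituting into each constraint:
  (1) 1 + (-1) = 0 ✓
  (2) 1 > -1 ✓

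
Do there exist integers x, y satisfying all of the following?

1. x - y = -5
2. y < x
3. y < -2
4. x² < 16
No

A contradictory subset is {x - y = -5, y < x}. No integer assignment can satisfy these jointly:

  - x - y = -5: is a linear equation tying the variables together
  - y < x: bounds one variable relative to another variable

From the equation, x − y = -5, i.e. x − y = -5; but x > y requires x − y ≥ 1. Contradiction.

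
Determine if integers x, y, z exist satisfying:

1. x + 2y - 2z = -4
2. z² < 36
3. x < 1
Yes

Take x = -4, y = 0, z = 0. Substituting into each constraint:
  (1) (-4) + 2(0) - 2(0) = -4 ✓
  (2) z² = (0)² = 0, and 0 < 36 ✓
  (3) -4 < 1 ✓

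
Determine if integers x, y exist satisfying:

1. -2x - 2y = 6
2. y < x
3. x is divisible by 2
Yes

Take x = 0, y = -3. Substituting into each constraint:
  (1) -2(0) - 2(-3) = 6 ✓
  (2) -3 < 0 ✓
  (3) 0 = 2 × 0, remainder 0 ✓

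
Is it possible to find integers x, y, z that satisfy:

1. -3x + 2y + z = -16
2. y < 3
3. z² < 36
Yes

Take x = 0, y = -8, z = 0. Substituting into each constraint:
  (1) -3(0) + 2(-8) + 0 = -16 ✓
  (2) -8 < 3 ✓
  (3) z² = (0)² = 0, and 0 < 36 ✓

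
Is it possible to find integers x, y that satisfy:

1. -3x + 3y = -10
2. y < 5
No

Even the single constraint (-3x + 3y = -10) is infeasible over the integers.

  - -3x + 3y = -10: every term on the left is divisible by 3, so the LHS ≡ 0 (mod 3), but the RHS -10 is not — no integer solution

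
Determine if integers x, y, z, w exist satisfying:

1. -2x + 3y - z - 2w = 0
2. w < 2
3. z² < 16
Yes

Take x = 0, y = 0, z = 0, w = 0. Substituting into each constraint:
  (1) -2(0) + 3(0) + 0 - 2(0) = 0 ✓
  (2) 0 < 2 ✓
  (3) z² = (0)² = 0, and 0 < 16 ✓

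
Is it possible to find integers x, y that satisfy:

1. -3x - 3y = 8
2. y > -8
No

Even the single constraint (-3x - 3y = 8) is infeasible over the integers.

  - -3x - 3y = 8: every term on the left is divisible by 3, so the LHS ≡ 0 (mod 3), but the RHS 8 is not — no integer solution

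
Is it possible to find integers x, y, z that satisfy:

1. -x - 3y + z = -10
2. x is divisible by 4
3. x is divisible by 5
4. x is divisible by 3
Yes

Take x = 0, y = 4, z = 2. Substituting into each constraint:
  (1) 0 - 3(4) + 2 = -10 ✓
  (2) 0 = 4 × 0, remainder 0 ✓
  (3) 0 = 5 × 0, remainder 0 ✓
  (4) 0 = 3 × 0, remainder 0 ✓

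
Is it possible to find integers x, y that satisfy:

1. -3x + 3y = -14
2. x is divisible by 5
No

Even the single constraint (-3x + 3y = -14) is infeasible over the integers.

  - -3x + 3y = -14: every term on the left is divisible by 3, so the LHS ≡ 0 (mod 3), but the RHS -14 is not — no integer solution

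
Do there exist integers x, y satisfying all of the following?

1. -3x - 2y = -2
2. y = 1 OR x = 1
Yes

Take x = 0, y = 1. Substituting into each constraint:
  (1) -3(0) - 2(1) = -2 ✓
  (2) y = 1, target 1 ✓ (first branch holds)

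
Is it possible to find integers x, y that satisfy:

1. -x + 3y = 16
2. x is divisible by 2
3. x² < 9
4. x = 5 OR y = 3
No

The full constraint system is jointly infeasible over the integers. Each constraint and what it forces:

  - -x + 3y = 16: is a linear equation tying the variables together
  - x is divisible by 2: restricts x to multiples of 2
  - x² < 9: restricts x to |x| ≤ 2
  - x = 5 OR y = 3: forces a choice: either x = 5 or y = 3

Split on the disjunction (x = 5 OR y = 3):
  • If x = 5: this contradicts the divisibility constraint — 5 is not a multiple of 2.
  • If y = 3: with y = 3, writing x = 2x', every remaining term of the linear equation is divisible by 2, so the left side is ≡ 0 (mod 2); but the right side 7 ≡ 1 (mod 2). No integers can satisfy it.
Both branches are infeasible, so the system has no integer solution.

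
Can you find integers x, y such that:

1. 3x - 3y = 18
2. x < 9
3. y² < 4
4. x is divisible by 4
No

A contradictory subset is {3x - 3y = 18, y² < 4, x is divisible by 4}. No integer assignment can satisfy these jointly:

  - 3x - 3y = 18: is a linear equation tying the variables together
  - y² < 4: restricts y to |y| ≤ 1
  - x is divisible by 4: restricts x to multiples of 4

The bounds confine y to {-1, 0, 1}. For each value, substitute into the equation:
  • y = -1: the equation forces x = 5, but 4 does not divide 5.
  • y = 0: the equation forces x = 6, but 4 does not divide 6.
  • y = 1: the equation forces x = 7, but 4 does not divide 7.
Every case fails, so no integer solution exists.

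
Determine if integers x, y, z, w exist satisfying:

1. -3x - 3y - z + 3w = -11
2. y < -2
Yes

Take x = 0, y = -3, z = 20, w = 0. Substituting into each constraint:
  (1) -3(0) - 3(-3) + (-20) + 3(0) = -11 ✓
  (2) -3 < -2 ✓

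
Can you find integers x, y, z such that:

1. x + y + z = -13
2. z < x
Yes

Take x = 0, y = -12, z = -1. Substituting into each constraint:
  (1) 0 + (-12) + (-1) = -13 ✓
  (2) -1 < 0 ✓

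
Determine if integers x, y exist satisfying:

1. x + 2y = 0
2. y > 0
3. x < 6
Yes

Take x = -2, y = 1. Substituting into each constraint:
  (1) (-2) + 2(1) = 0 ✓
  (2) 1 > 0 ✓
  (3) -2 < 6 ✓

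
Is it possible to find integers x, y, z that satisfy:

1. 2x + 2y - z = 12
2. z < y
Yes

Take x = 5, y = 1, z = 0. Substituting into each constraint:
  (1) 2(5) + 2(1) + 0 = 12 ✓
  (2) 0 < 1 ✓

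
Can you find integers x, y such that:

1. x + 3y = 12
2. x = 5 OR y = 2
Yes

Take x = 6, y = 2. Substituting into each constraint:
  (1) 6 + 3(2) = 12 ✓
  (2) y = 2, target 2 ✓ (second branch holds)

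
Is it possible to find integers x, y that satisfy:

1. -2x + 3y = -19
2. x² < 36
Yes

Take x = -1, y = -7. Substituting into each constraint:
  (1) -2(-1) + 3(-7) = -19 ✓
  (2) x² = (-1)² = 1, and 1 < 36 ✓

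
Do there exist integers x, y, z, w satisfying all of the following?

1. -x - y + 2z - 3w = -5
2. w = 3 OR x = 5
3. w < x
Yes

Take x = 5, y = -12, z = 0, w = 4. Substituting into each constraint:
  (1) (-5) + 12 + 2(0) - 3(4) = -5 ✓
  (2) x = 5, target 5 ✓ (second branch holds)
  (3) 4 < 5 ✓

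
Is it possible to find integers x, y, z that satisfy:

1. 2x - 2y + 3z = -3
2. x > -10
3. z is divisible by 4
No

A contradictory subset is {2x - 2y + 3z = -3, z is divisible by 4}. No integer assignment can satisfy these jointly:

  - 2x - 2y + 3z = -3: is a linear equation tying the variables together
  - z is divisible by 4: restricts z to multiples of 4

Modular obstruction: writing z = 4z', every remaining term of the linear equation is divisible by 2, so the left side is ≡ 0 (mod 2); but the right side -3 ≡ 1 (mod 2). No integers can satisfy it.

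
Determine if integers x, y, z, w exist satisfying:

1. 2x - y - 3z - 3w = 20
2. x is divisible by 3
Yes

Take x = 0, y = 1, z = -7, w = 0. Substituting into each constraint:
  (1) 2(0) + (-1) - 3(-7) - 3(0) = 20 ✓
  (2) 0 = 3 × 0, remainder 0 ✓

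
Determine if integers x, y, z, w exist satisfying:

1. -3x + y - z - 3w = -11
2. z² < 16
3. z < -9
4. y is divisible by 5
No

A contradictory subset is {z² < 16, z < -9}. No integer assignment can satisfy these jointly:

  - z² < 16: restricts z to |z| ≤ 3
  - z < -9: bounds one variable relative to a constant

Direct contradiction: the bounds on z require z ≥ -3 and z ≤ -10 simultaneously, which is empty.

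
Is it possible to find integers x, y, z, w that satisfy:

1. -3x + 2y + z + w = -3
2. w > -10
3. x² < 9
Yes

Take x = 0, y = 0, z = -3, w = 0. Substituting into each constraint:
  (1) -3(0) + 2(0) + (-3) + 0 = -3 ✓
  (2) 0 > -10 ✓
  (3) x² = (0)² = 0, and 0 < 9 ✓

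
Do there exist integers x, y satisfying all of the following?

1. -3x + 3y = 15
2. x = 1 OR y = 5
Yes

Take x = 1, y = 6. Substituting into each constraint:
  (1) -3(1) + 3(6) = 15 ✓
  (2) x = 1, target 1 ✓ (first branch holds)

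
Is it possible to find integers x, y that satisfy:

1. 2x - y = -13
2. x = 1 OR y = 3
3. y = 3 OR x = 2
Yes

Take x = -5, y = 3. Substituting into each constraint:
  (1) 2(-5) + (-3) = -13 ✓
  (2) y = 3, target 3 ✓ (second branch holds)
  (3) y = 3, target 3 ✓ (first branch holds)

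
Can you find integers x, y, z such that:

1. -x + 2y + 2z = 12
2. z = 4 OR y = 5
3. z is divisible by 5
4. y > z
Yes

Take x = -2, y = 5, z = 0. Substituting into each constraint:
  (1) 2 + 2(5) + 2(0) = 12 ✓
  (2) y = 5, target 5 ✓ (second branch holds)
  (3) 0 = 5 × 0, remainder 0 ✓
  (4) 5 > 0 ✓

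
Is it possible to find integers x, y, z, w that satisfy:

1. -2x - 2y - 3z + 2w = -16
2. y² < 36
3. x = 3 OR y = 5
Yes

Take x = 0, y = 5, z = 0, w = -3. Substituting into each constraint:
  (1) -2(0) - 2(5) - 3(0) + 2(-3) = -16 ✓
  (2) y² = (5)² = 25, and 25 < 36 ✓
  (3) y = 5, target 5 ✓ (second branch holds)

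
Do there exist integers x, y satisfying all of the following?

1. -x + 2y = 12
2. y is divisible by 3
Yes

Take x = -12, y = 0. Substituting into each constraint:
  (1) 12 + 2(0) = 12 ✓
  (2) 0 = 3 × 0, remainder 0 ✓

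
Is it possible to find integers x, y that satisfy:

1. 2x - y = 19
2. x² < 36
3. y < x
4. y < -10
Yes

Take x = 4, y = -11. Substituting into each constraint:
  (1) 2(4) + 11 = 19 ✓
  (2) x² = (4)² = 16, and 16 < 36 ✓
  (3) -11 < 4 ✓
  (4) -11 < -10 ✓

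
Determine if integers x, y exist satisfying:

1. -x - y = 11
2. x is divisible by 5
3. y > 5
Yes

Take x = -20, y = 9. Substituting into each constraint:
  (1) 20 + (-9) = 11 ✓
  (2) -20 = 5 × -4, remainder 0 ✓
  (3) 9 > 5 ✓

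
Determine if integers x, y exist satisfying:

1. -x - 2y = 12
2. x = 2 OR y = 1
Yes

Take x = -14, y = 1. Substituting into each constraint:
  (1) 14 - 2(1) = 12 ✓
  (2) y = 1, target 1 ✓ (second branch holds)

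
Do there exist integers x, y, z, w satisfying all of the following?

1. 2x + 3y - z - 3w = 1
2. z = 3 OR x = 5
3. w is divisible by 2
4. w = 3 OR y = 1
Yes

Take x = 5, y = 1, z = 6, w = 2. Substituting into each constraint:
  (1) 2(5) + 3(1) + (-6) - 3(2) = 1 ✓
  (2) x = 5, target 5 ✓ (second branch holds)
  (3) 2 = 2 × 1, remainder 0 ✓
  (4) y = 1, target 1 ✓ (second branch holds)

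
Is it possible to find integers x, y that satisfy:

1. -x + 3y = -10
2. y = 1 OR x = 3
Yes

Take x = 13, y = 1. Substituting into each constraint:
  (1) (-13) + 3(1) = -10 ✓
  (2) y = 1, target 1 ✓ (first branch holds)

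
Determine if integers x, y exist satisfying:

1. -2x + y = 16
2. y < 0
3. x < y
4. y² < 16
Yes

Take x = -9, y = -2. Substituting into each constraint:
  (1) -2(-9) + (-2) = 16 ✓
  (2) -2 < 0 ✓
  (3) -9 < -2 ✓
  (4) y² = (-2)² = 4, and 4 < 16 ✓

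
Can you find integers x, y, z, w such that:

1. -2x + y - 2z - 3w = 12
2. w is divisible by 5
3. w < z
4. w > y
Yes

Take x = -8, y = -2, z = 1, w = 0. Substituting into each constraint:
  (1) -2(-8) + (-2) - 2(1) - 3(0) = 12 ✓
  (2) 0 = 5 × 0, remainder 0 ✓
  (3) 0 < 1 ✓
  (4) 0 > -2 ✓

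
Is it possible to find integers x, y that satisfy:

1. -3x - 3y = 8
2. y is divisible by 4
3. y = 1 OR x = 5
No

Even the single constraint (-3x - 3y = 8) is infeasible over the integers.

  - -3x - 3y = 8: every term on the left is divisible by 3, so the LHS ≡ 0 (mod 3), but the RHS 8 is not — no integer solution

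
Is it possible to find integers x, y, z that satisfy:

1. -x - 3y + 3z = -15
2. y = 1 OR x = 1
Yes

Take x = 0, y = 1, z = -4. Substituting into each constraint:
  (1) 0 - 3(1) + 3(-4) = -15 ✓
  (2) y = 1, target 1 ✓ (first branch holds)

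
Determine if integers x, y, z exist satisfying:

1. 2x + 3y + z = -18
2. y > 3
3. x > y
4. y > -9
Yes

Take x = 5, y = 4, z = -40. Substituting into each constraint:
  (1) 2(5) + 3(4) + (-40) = -18 ✓
  (2) 4 > 3 ✓
  (3) 5 > 4 ✓
  (4) 4 > -9 ✓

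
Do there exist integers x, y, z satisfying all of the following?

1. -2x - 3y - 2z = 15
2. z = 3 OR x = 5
Yes

Take x = 5, y = -9, z = 1. Substituting into each constraint:
  (1) -2(5) - 3(-9) - 2(1) = 15 ✓
  (2) x = 5, target 5 ✓ (second branch holds)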